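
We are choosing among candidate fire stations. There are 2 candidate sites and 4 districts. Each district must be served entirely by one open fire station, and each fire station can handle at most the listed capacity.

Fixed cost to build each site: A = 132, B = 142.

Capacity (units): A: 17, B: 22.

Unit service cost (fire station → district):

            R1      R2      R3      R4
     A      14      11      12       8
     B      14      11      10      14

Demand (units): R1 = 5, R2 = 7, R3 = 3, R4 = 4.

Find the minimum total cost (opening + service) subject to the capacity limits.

Minimum total cost: 375

Open {B}: R1→B 14·5=70, R2→B 11·7=77, R3→B 10·3=30, R4→B 14·4=56.
Loads: B carries 19/22. Service 233; fixed 142; total 375.
Next best feasible plan costs 483.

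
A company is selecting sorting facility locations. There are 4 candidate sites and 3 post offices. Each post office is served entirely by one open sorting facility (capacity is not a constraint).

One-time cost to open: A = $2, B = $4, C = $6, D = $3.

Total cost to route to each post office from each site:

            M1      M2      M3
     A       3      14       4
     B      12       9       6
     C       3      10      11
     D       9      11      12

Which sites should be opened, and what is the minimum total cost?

Open A and B; minimum total cost 22.

For any fixed open set, each post office goes to its cheapest open site; total = fixed + service.
{A, B}: M1→A 3, M2→B 9, M3→A 4. Service 16; fixed 6; total 22.
{A}: service 21 + fixed 2 = 23
{A, D}: service 18 + fixed 5 = 23
{A, B, C, D}: service 16 + fixed 15 = 31
(All 15 nonempty subsets were checked; A and B is lowest.)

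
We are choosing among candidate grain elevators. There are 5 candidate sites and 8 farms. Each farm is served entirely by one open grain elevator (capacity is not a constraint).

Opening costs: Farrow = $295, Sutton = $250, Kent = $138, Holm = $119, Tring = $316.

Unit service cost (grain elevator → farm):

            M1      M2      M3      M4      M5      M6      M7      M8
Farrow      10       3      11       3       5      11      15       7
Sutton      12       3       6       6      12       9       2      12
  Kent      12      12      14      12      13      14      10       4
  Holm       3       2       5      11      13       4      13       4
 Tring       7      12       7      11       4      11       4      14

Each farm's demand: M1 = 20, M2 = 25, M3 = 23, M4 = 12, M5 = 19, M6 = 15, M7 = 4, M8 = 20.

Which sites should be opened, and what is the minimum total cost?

For any fixed open set, each farm goes to its cheapest open site; total = fixed + service.
{Holm}: M1→Holm 3·20=60, M2→Holm 2·25=50, M3→Holm 5·23=115, M4→Holm 11·12=132, M5→Holm 13·19=247, M6→Holm 4·15=60, M7→Holm 13·4=52, M8→Holm 4·20=80. Service 796; fixed 119; total 915.
{Farrow, Holm}: service 548 + fixed 414 = 962
{Holm, Tring}: service 589 + fixed 435 = 1024
{Farrow, Sutton, Kent, Holm, Tring}: service 485 + fixed 1118 = 1603
No other subset beats 915.

Open Holm only; minimum total cost 915.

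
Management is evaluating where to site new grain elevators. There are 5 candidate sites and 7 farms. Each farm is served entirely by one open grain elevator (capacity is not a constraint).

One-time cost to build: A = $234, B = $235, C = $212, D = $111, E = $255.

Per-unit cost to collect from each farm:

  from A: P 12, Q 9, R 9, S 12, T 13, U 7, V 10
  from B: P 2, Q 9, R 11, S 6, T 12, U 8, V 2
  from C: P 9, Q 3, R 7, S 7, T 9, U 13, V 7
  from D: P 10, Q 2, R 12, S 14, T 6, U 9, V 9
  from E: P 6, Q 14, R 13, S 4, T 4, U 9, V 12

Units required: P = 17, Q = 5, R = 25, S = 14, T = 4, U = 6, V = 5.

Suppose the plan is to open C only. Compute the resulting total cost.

Total cost: 802

Each farm is assigned to its cheapest site among the open ones.
{C}: P→C 9·17=153, Q→C 3·5=15, R→C 7·25=175, S→C 7·14=98, T→C 9·4=36, U→C 13·6=78, V→C 7·5=35. Service 590; fixed 212; total 802.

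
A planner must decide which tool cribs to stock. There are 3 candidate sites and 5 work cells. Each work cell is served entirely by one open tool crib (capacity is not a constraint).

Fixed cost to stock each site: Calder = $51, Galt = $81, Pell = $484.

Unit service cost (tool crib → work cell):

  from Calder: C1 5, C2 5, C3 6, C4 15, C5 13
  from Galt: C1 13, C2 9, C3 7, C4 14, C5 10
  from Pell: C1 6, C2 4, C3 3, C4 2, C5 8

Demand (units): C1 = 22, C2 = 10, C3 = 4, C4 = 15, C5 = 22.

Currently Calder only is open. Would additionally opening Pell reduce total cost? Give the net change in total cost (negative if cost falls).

No — net change +157 (cost rises by 157).

Current service cost with {Calder}: 695.
Adding Pell: each work cell re-picks its cheapest; new service cost 368, saving 327.
Extra fixed cost: 484. Net change = 484 − 327 = 157.
(Totals: 746 → 903.)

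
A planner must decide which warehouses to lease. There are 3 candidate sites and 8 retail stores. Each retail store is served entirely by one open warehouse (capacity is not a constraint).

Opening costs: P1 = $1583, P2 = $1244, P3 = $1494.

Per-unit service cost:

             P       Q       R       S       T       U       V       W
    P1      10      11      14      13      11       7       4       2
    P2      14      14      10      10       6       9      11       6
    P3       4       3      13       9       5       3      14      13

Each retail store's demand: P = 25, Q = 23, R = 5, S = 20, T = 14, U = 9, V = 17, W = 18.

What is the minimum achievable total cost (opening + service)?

For any fixed open set, each retail store goes to its cheapest open site; total = fixed + service.
{P3}: P→P3 4·25=100, Q→P3 3·23=69, R→P3 13·5=65, S→P3 9·20=180, T→P3 5·14=70, U→P3 3·9=27, V→P3 14·17=238, W→P3 13·18=234. Service 983; fixed 1494; total 2477.
{P2}: P→P2 14·25=350, Q→P2 14·23=322, R→P2 10·5=50, S→P2 10·20=200, T→P2 6·14=84, U→P2 9·9=81, V→P2 11·17=187, W→P2 6·18=108. Service 1382; fixed 1244; total 2626.
{P1}: P→P1 10·25=250, Q→P1 11·23=253, R→P1 14·5=70, S→P1 13·20=260, T→P1 11·14=154, U→P1 7·9=63, V→P1 4·17=68, W→P1 2·18=36. Service 1154; fixed 1583; total 2737.
{P1, P2, P3}: service 600 + fixed 4321 = 4921
No other subset beats 2477.

Minimum total cost: 2477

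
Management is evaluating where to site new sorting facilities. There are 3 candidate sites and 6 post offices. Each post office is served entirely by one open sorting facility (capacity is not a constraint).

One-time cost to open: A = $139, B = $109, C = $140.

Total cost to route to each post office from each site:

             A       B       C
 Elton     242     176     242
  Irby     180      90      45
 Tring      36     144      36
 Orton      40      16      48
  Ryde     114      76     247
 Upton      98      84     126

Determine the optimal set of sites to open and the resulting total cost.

Open B and C; minimum total cost 682.

For any fixed open set, each post office goes to its cheapest open site; total = fixed + service.
{B, C}: Elton→B 176, Irby→C 45, Tring→C 36, Orton→B 16, Ryde→B 76, Upton→B 84. Service 433; fixed 249; total 682.
{B}: service 586 + fixed 109 = 695
{A, B}: Elton→B 176, Irby→B 90, Tring→A 36, Orton→B 16, Ryde→B 76, Upton→B 84. Service 478; fixed 248; total 726.
{A, B, C}: Elton→B 176, Irby→C 45, Tring→A 36, Orton→B 16, Ryde→B 76, Upton→B 84. Service 433; fixed 388; total 821.
No other subset beats 682.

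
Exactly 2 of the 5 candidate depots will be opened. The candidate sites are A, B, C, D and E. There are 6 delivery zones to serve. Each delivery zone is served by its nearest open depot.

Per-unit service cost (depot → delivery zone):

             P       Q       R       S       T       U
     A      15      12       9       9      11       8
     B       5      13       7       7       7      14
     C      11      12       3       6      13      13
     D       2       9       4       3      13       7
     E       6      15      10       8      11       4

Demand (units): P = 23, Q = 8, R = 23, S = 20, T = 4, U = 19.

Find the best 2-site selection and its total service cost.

With exactly 2 open, each delivery zone uses its cheapest among the chosen.
{D, E}: P→D 2·23=46, Q→D 9·8=72, R→D 4·23=92, S→D 3·20=60, T→E 11·4=44, U→E 4·19=76. Service cost 390.
{B, D}: service cost 431
{C, D}: service cost 432
Among all 10 size-2 choices, {D, E} is lowest.

Choose D and E; total service cost 390.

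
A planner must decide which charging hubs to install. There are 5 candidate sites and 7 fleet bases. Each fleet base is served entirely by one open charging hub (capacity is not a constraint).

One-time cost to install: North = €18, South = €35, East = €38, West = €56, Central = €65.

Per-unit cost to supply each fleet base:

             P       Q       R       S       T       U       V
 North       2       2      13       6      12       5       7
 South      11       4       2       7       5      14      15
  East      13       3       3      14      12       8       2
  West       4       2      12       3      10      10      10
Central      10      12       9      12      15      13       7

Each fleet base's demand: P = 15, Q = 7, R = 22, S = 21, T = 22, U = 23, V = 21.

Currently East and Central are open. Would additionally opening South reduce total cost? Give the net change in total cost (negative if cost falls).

Current service cost with {East, Central}: 979.
Adding South: each fleet base re-picks its cheapest; new service cost 698, saving 281.
Extra fixed cost: 35. Net change = 35 − 281 = -246.
(Totals: 1082 → 836.)

Yes — net change −246 (cost falls by 246).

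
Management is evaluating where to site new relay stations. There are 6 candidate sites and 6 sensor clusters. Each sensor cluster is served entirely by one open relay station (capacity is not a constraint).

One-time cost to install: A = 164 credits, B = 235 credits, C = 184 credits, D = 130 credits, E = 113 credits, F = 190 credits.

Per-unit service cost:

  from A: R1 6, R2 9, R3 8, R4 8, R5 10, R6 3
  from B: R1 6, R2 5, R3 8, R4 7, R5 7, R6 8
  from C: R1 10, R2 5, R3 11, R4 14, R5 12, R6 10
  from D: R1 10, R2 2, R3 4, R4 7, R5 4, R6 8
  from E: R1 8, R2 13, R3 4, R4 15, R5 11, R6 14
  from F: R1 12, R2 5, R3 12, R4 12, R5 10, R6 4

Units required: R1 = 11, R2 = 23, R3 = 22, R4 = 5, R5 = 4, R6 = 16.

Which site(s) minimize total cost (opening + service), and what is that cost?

For any fixed open set, each sensor cluster goes to its cheapest open site; total = fixed + service.
{D}: R1→D 10·11=110, R2→D 2·23=46, R3→D 4·22=88, R4→D 7·5=35, R5→D 4·4=16, R6→D 8·16=128. Service 423; fixed 130; total 553.
{A, D}: service 299 + fixed 294 = 593
{D, E}: R1→E 8·11=88, R2→D 2·23=46, R3→D 4·22=88, R4→D 7·5=35, R5→D 4·4=16, R6→D 8·16=128. Service 401; fixed 243; total 644.
{A, B, C, D, E, F}: service 299 + fixed 1016 = 1315
No other subset beats 553.

Open D only; minimum total cost 553.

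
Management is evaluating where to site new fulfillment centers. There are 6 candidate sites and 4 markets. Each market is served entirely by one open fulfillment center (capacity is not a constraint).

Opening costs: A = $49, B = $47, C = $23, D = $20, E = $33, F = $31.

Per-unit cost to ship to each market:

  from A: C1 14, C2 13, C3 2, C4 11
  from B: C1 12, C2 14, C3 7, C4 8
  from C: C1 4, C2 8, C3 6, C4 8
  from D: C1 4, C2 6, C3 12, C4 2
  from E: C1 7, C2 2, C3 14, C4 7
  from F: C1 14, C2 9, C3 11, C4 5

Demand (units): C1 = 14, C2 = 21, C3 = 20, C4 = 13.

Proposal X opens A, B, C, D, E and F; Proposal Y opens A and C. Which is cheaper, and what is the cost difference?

Proposal X is cheaper by 73.

Proposal X: {A, B, C, D, E, F}: C1→C 4·14=56, C2→E 2·21=42, C3→A 2·20=40, C4→D 2·13=26. Service 164; fixed 203; total 367.
Proposal Y: {A, C}: C1→C 4·14=56, C2→C 8·21=168, C3→A 2·20=40, C4→C 8·13=104. Service 368; fixed 72; total 440.
Difference: |367 − 440| = 73.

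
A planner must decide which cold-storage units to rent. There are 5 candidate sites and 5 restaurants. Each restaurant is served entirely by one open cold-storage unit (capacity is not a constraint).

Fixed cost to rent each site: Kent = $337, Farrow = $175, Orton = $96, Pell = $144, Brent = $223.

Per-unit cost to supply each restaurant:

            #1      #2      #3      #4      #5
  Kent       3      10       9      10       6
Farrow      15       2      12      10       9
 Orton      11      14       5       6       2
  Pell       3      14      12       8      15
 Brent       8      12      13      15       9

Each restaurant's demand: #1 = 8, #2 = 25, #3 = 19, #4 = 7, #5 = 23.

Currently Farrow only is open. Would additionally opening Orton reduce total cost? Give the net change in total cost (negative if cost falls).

Current service cost with {Farrow}: 675.
Adding Orton: each restaurant re-picks its cheapest; new service cost 321, saving 354.
Extra fixed cost: 96. Net change = 96 − 354 = -258.
(Totals: 850 → 592.)

Yes — net change −258 (cost falls by 258).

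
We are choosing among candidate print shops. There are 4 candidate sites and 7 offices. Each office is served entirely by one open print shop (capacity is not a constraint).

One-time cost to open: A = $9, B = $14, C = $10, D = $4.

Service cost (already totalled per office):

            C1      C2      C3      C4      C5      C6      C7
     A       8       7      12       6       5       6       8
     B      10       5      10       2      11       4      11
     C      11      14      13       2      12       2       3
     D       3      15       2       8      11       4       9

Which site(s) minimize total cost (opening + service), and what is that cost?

For any fixed open set, each office goes to its cheapest open site; total = fixed + service.
{A, C, D}: C1→D 3, C2→A 7, C3→D 2, C4→C 2, C5→A 5, C6→C 2, C7→C 3. Service 24; fixed 23; total 47.
{A, D}: service 35 + fixed 13 = 48
{C, D}: C1→D 3, C2→C 14, C3→D 2, C4→C 2, C5→D 11, C6→C 2, C7→C 3. Service 37; fixed 14; total 51.
{A, B, C, D}: C1→D 3, C2→B 5, C3→D 2, C4→B 2, C5→A 5, C6→C 2, C7→C 3. Service 22; fixed 37; total 59.
(All 15 nonempty subsets were checked; A, C and D is lowest.)

Open A, C and D; minimum total cost 47.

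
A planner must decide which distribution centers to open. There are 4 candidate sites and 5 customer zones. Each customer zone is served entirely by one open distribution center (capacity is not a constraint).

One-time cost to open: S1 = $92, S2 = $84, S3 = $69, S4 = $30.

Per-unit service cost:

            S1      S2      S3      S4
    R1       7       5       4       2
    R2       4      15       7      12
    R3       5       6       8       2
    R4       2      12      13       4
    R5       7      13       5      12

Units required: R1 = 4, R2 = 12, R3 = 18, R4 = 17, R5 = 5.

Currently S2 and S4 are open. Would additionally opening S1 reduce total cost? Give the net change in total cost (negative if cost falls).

Yes — net change −63 (cost falls by 63).

Current service cost with {S2, S4}: 316.
Adding S1: each customer zone re-picks its cheapest; new service cost 161, saving 155.
Extra fixed cost: 92. Net change = 92 − 155 = -63.
(Totals: 430 → 367.)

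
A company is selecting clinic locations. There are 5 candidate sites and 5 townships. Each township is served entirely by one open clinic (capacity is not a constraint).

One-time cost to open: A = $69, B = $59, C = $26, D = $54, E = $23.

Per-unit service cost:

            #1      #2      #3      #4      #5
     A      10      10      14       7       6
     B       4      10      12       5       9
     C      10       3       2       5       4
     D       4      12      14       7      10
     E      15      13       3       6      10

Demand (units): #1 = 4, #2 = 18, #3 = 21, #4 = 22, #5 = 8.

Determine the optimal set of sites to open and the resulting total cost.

Open C only; minimum total cost 304.

For any fixed open set, each township goes to its cheapest open site; total = fixed + service.
{C}: #1→C 10·4=40, #2→C 3·18=54, #3→C 2·21=42, #4→C 5·22=110, #5→C 4·8=32. Service 278; fixed 26; total 304.
{C, E}: #1→C 10·4=40, #2→C 3·18=54, #3→C 2·21=42, #4→C 5·22=110, #5→C 4·8=32. Service 278; fixed 49; total 327.
{C, D}: #1→D 4·4=16, #2→C 3·18=54, #3→C 2·21=42, #4→C 5·22=110, #5→C 4·8=32. Service 254; fixed 80; total 334.
{A, B, C, D, E}: #1→B 4·4=16, #2→C 3·18=54, #3→C 2·21=42, #4→B 5·22=110, #5→C 4·8=32. Service 254; fixed 231; total 485.
No other subset beats 304.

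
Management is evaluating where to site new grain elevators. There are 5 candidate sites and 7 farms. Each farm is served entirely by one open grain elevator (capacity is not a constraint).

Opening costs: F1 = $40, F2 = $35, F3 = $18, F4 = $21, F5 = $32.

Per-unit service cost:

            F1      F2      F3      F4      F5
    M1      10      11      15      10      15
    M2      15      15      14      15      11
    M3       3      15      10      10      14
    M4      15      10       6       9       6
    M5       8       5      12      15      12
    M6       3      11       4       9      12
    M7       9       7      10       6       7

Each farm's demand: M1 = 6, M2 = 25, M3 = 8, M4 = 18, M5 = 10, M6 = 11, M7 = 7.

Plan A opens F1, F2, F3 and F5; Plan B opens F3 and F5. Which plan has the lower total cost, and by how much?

Plan A is cheaper by 92.

Plan A: {F1, F2, F3, F5}: M1→F1 10·6=60, M2→F5 11·25=275, M3→F1 3·8=24, M4→F3 6·18=108, M5→F2 5·10=50, M6→F1 3·11=33, M7→F2 7·7=49. Service 599; fixed 125; total 724.
Plan B: {F3, F5}: M1→F3 15·6=90, M2→F5 11·25=275, M3→F3 10·8=80, M4→F3 6·18=108, M5→F3 12·10=120, M6→F3 4·11=44, M7→F5 7·7=49. Service 766; fixed 50; total 816.
Difference: |724 − 816| = 92.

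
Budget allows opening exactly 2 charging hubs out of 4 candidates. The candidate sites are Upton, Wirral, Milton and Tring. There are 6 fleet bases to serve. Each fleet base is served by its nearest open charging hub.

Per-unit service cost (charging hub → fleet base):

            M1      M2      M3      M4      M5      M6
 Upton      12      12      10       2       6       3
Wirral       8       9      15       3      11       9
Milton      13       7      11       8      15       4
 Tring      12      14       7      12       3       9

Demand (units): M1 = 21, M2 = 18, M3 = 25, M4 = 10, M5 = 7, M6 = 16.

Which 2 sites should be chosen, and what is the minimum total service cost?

With exactly 2 open, each fleet base uses its cheapest among the chosen.
{Upton, Wirral}: M1→Wirral 8·21=168, M2→Wirral 9·18=162, M3→Upton 10·25=250, M4→Upton 2·10=20, M5→Upton 6·7=42, M6→Upton 3·16=48. Service cost 690.
{Wirral, Tring}: service cost 700
{Milton, Tring}: service cost 718
Among all 6 size-2 choices, {Upton, Wirral} is lowest.

Choose Upton and Wirral; total service cost 690.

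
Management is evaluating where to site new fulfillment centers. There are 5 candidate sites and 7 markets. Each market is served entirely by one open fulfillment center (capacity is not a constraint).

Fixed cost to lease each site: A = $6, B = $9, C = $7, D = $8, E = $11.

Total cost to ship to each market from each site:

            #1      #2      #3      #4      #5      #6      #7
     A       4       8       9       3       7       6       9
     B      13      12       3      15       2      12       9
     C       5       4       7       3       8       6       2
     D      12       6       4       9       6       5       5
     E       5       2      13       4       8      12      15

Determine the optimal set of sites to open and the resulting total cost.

For any fixed open set, each market goes to its cheapest open site; total = fixed + service.
{B, C}: #1→C 5, #2→C 4, #3→B 3, #4→C 3, #5→B 2, #6→C 6, #7→C 2. Service 25; fixed 16; total 41.
{C}: #1→C 5, #2→C 4, #3→C 7, #4→C 3, #5→C 8, #6→C 6, #7→C 2. Service 35; fixed 7; total 42.
{C, D}: #1→C 5, #2→C 4, #3→D 4, #4→C 3, #5→D 6, #6→D 5, #7→C 2. Service 29; fixed 15; total 44.
{A, B, C, D, E}: service 21 + fixed 41 = 62
No other subset beats 41.

Open B and C; minimum total cost 41.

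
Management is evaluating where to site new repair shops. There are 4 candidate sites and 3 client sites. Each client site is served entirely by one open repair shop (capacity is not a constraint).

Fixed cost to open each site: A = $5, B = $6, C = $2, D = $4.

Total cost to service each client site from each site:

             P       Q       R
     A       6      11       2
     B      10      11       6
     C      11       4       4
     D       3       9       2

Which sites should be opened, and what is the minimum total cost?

For any fixed open set, each client site goes to its cheapest open site; total = fixed + service.
{C, D}: P→D 3, Q→C 4, R→D 2. Service 9; fixed 6; total 15.
{D}: service 14 + fixed 4 = 18
{A, C}: service 12 + fixed 7 = 19
{A, B, C, D}: P→D 3, Q→C 4, R→A 2. Service 9; fixed 17; total 26.
(All 15 nonempty subsets were checked; C and D is lowest.)

Open C and D; minimum total cost 15.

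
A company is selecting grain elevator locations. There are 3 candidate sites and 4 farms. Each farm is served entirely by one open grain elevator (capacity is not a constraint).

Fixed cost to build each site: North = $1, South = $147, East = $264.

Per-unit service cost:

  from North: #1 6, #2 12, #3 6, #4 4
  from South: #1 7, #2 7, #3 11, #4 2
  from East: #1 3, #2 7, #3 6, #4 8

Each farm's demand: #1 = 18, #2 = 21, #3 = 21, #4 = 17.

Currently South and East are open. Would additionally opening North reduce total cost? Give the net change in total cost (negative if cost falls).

No — net change +1 (cost rises by 1).

Current service cost with {South, East}: 361.
Adding North: each farm re-picks its cheapest; new service cost 361, saving 0.
Extra fixed cost: 1. Net change = 1 − 0 = 1.
(Totals: 772 → 773.)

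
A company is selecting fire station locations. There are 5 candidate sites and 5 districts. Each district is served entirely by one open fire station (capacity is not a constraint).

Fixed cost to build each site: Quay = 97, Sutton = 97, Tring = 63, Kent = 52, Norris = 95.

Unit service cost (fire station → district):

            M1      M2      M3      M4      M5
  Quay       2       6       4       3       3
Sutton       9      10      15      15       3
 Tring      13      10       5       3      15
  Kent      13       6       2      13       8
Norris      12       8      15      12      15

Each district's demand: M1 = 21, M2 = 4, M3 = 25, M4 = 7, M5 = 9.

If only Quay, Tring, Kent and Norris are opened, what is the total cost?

Each district is assigned to its cheapest site among the open ones.
{Quay, Tring, Kent, Norris}: M1→Quay 2·21=42, M2→Quay 6·4=24, M3→Kent 2·25=50, M4→Quay 3·7=21, M5→Quay 3·9=27. Service 164; fixed 307; total 471.

Total cost: 471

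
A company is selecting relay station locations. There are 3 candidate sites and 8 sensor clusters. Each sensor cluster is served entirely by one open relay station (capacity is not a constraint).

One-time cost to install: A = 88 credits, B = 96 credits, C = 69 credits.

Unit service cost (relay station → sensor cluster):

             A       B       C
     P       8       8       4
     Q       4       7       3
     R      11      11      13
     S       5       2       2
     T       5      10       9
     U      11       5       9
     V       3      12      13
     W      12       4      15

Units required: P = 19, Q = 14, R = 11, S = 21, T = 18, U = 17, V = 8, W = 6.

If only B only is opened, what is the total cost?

Each sensor cluster is assigned to its cheapest site among the open ones.
{B}: P→B 8·19=152, Q→B 7·14=98, R→B 11·11=121, S→B 2·21=42, T→B 10·18=180, U→B 5·17=85, V→B 12·8=96, W→B 4·6=24. Service 798; fixed 96; total 894.

Total cost: 894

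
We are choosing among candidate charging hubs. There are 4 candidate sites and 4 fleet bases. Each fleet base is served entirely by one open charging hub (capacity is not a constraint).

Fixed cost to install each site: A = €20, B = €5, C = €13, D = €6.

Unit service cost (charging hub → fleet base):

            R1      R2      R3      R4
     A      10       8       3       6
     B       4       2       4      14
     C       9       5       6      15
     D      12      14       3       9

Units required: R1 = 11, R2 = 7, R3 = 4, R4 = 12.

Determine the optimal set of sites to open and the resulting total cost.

For any fixed open set, each fleet base goes to its cheapest open site; total = fixed + service.
{A, B}: R1→B 4·11=44, R2→B 2·7=14, R3→A 3·4=12, R4→A 6·12=72. Service 142; fixed 25; total 167.
{A, B, D}: service 142 + fixed 31 = 173
{A, B, C}: service 142 + fixed 38 = 180
{A, B, C, D}: service 142 + fixed 44 = 186
(All 15 nonempty subsets were checked; A and B is lowest.)

Open A and B; minimum total cost 167.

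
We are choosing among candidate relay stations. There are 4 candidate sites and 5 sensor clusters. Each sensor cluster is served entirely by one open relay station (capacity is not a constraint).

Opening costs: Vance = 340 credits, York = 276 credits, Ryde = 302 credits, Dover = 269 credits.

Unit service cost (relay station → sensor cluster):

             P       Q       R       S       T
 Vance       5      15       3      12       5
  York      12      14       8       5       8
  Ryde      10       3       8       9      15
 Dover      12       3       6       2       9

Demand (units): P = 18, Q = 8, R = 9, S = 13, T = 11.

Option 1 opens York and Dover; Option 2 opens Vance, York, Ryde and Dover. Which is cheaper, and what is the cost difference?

Option 1 is cheaper by 456.

Option 1: {York, Dover}: P→York 12·18=216, Q→Dover 3·8=24, R→Dover 6·9=54, S→Dover 2·13=26, T→York 8·11=88. Service 408; fixed 545; total 953.
Option 2: {Vance, York, Ryde, Dover}: P→Vance 5·18=90, Q→Ryde 3·8=24, R→Vance 3·9=27, S→Dover 2·13=26, T→Vance 5·11=55. Service 222; fixed 1187; total 1409.
Difference: |953 − 1409| = 456.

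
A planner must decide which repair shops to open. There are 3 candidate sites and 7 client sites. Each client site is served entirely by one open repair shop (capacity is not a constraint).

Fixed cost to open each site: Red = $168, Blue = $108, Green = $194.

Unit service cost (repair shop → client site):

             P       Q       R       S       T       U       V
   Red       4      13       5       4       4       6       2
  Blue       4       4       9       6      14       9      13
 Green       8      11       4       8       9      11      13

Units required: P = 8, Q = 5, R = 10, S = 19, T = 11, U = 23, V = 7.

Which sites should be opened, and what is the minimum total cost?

For any fixed open set, each client site goes to its cheapest open site; total = fixed + service.
{Red}: P→Red 4·8=32, Q→Red 13·5=65, R→Red 5·10=50, S→Red 4·19=76, T→Red 4·11=44, U→Red 6·23=138, V→Red 2·7=14. Service 419; fixed 168; total 587.
{Red, Blue}: service 374 + fixed 276 = 650
{Red, Green}: service 399 + fixed 362 = 761
{Red, Blue, Green}: service 364 + fixed 470 = 834
No other subset beats 587.

Open Red only; minimum total cost 587.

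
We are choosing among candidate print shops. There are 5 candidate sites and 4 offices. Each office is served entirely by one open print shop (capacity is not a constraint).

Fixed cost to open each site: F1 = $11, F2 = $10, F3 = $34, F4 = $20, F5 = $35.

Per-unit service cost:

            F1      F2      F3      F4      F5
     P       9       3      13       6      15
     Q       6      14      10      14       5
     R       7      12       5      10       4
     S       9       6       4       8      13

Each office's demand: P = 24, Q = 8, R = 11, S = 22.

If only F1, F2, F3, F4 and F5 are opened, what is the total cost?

Total cost: 354

Each office is assigned to its cheapest site among the open ones.
{F1, F2, F3, F4, F5}: P→F2 3·24=72, Q→F5 5·8=40, R→F5 4·11=44, S→F3 4·22=88. Service 244; fixed 110; total 354.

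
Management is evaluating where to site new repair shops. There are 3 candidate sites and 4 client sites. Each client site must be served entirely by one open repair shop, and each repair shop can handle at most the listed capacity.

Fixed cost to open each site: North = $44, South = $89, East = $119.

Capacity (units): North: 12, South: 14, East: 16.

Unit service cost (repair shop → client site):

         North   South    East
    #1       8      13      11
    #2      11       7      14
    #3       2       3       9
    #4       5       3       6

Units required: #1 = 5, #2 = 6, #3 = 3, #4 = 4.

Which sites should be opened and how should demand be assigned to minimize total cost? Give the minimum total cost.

Minimum total cost: 233

Open {North, South}: #1→North 8·5=40, #2→South 7·6=42, #3→North 2·3=6, #4→South 3·4=12.
Loads: North carries 8/12, South carries 10/14. Service 100; fixed 133; total 233.
Next best feasible plan costs 236.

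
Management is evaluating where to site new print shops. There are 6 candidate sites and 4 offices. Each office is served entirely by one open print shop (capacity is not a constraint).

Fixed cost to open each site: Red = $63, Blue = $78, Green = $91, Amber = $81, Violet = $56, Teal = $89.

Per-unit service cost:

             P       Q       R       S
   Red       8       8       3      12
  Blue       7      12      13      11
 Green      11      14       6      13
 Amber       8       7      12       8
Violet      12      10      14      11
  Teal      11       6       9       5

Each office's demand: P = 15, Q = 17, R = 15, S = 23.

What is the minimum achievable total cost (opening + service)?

Minimum total cost: 534

For any fixed open set, each office goes to its cheapest open site; total = fixed + service.
{Red, Teal}: P→Red 8·15=120, Q→Teal 6·17=102, R→Red 3·15=45, S→Teal 5·23=115. Service 382; fixed 152; total 534.
{Red, Violet, Teal}: service 382 + fixed 208 = 590
{Red, Blue, Teal}: P→Blue 7·15=105, Q→Teal 6·17=102, R→Red 3·15=45, S→Teal 5·23=115. Service 367; fixed 230; total 597.
{Red, Blue, Green, Amber, Violet, Teal}: service 367 + fixed 458 = 825
No other subset beats 534.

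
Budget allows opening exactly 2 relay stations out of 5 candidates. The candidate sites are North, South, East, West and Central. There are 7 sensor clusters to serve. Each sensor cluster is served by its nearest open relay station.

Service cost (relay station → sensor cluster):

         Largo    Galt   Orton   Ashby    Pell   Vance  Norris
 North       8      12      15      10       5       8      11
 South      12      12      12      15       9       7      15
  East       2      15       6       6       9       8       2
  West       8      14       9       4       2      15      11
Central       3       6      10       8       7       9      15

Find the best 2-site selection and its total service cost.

Choose East and Central; total service cost 37.

With exactly 2 open, each sensor cluster uses its cheapest among the chosen.
{East, Central}: Largo→East 2, Galt→Central 6, Orton→East 6, Ashby→East 6, Pell→Central 7, Vance→East 8, Norris→East 2. Service cost 37.
{East, West}: service cost 38
{North, East}: service cost 41
Among all 10 size-2 choices, {East, Central} is lowest.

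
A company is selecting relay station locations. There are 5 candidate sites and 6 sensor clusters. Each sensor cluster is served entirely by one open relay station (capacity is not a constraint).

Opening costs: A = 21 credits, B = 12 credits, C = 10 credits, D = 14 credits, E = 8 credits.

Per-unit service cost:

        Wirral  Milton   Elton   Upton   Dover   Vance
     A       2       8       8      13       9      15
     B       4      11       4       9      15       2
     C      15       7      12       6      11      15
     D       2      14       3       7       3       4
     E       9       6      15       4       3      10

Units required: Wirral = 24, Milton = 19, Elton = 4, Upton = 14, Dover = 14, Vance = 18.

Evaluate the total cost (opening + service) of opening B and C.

Each sensor cluster is assigned to its cheapest site among the open ones.
{B, C}: Wirral→B 4·24=96, Milton→C 7·19=133, Elton→B 4·4=16, Upton→C 6·14=84, Dover→C 11·14=154, Vance→B 2·18=36. Service 519; fixed 22; total 541.

Total cost: 541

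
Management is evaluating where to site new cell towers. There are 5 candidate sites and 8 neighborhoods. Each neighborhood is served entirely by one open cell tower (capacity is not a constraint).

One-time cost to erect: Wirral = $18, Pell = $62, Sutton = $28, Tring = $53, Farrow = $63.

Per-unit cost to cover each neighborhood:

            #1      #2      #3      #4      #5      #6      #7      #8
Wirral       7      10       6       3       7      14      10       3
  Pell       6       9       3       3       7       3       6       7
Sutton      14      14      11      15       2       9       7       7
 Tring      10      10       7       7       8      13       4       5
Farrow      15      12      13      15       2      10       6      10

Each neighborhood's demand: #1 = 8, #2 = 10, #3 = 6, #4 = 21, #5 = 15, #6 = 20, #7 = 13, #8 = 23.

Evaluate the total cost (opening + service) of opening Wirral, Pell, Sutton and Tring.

Each neighborhood is assigned to its cheapest site among the open ones.
{Wirral, Pell, Sutton, Tring}: #1→Pell 6·8=48, #2→Pell 9·10=90, #3→Pell 3·6=18, #4→Wirral 3·21=63, #5→Sutton 2·15=30, #6→Pell 3·20=60, #7→Tring 4·13=52, #8→Wirral 3·23=69. Service 430; fixed 161; total 591.

Total cost: 591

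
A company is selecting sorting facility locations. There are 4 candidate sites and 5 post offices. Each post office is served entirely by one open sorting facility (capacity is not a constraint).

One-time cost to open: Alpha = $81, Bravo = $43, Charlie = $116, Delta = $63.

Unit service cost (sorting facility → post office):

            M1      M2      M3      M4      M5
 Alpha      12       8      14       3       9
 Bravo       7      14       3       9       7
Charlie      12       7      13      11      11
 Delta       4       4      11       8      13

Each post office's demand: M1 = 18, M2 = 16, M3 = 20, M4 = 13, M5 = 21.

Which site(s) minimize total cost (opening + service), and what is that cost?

For any fixed open set, each post office goes to its cheapest open site; total = fixed + service.
{Bravo, Delta}: M1→Delta 4·18=72, M2→Delta 4·16=64, M3→Bravo 3·20=60, M4→Delta 8·13=104, M5→Bravo 7·21=147. Service 447; fixed 106; total 553.
{Alpha, Bravo, Delta}: service 382 + fixed 187 = 569
{Alpha, Bravo}: M1→Bravo 7·18=126, M2→Alpha 8·16=128, M3→Bravo 3·20=60, M4→Alpha 3·13=39, M5→Bravo 7·21=147. Service 500; fixed 124; total 624.
{Alpha, Bravo, Charlie, Delta}: M1→Delta 4·18=72, M2→Delta 4·16=64, M3→Bravo 3·20=60, M4→Alpha 3·13=39, M5→Bravo 7·21=147. Service 382; fixed 303; total 685.
No other subset beats 553.

Open Bravo and Delta; minimum total cost 553.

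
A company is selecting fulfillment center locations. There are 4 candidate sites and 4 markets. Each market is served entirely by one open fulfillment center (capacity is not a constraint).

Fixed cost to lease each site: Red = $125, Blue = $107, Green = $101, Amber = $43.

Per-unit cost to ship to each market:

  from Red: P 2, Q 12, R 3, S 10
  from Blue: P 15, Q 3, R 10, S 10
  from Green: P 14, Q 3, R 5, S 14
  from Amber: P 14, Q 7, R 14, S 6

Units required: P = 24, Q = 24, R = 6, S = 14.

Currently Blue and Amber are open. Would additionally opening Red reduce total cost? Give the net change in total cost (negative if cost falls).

Current service cost with {Blue, Amber}: 552.
Adding Red: each market re-picks its cheapest; new service cost 222, saving 330.
Extra fixed cost: 125. Net change = 125 − 330 = -205.
(Totals: 702 → 497.)

Yes — net change −205 (cost falls by 205).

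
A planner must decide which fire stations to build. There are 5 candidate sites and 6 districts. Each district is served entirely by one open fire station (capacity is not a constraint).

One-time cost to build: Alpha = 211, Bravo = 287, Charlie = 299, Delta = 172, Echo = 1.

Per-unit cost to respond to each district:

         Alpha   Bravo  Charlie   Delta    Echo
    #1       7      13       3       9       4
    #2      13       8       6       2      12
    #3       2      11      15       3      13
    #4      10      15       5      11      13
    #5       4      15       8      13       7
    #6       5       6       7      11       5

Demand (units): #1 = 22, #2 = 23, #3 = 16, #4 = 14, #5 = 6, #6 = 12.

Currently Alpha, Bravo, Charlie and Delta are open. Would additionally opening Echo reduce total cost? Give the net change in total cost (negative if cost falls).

No — net change +1 (cost rises by 1).

Current service cost with {Alpha, Bravo, Charlie, Delta}: 298.
Adding Echo: each district re-picks its cheapest; new service cost 298, saving 0.
Extra fixed cost: 1. Net change = 1 − 0 = 1.
(Totals: 1267 → 1268.)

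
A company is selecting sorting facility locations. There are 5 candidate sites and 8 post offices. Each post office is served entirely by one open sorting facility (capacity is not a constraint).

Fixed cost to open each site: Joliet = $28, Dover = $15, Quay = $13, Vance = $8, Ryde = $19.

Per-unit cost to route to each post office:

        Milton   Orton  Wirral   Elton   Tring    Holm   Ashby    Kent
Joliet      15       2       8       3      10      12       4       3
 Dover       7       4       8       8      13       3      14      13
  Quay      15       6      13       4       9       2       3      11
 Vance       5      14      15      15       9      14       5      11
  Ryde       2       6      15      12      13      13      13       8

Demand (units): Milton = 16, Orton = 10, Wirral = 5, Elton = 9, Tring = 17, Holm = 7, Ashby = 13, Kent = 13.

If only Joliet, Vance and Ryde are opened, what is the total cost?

Total cost: 502

Each post office is assigned to its cheapest site among the open ones.
{Joliet, Vance, Ryde}: Milton→Ryde 2·16=32, Orton→Joliet 2·10=20, Wirral→Joliet 8·5=40, Elton→Joliet 3·9=27, Tring→Vance 9·17=153, Holm→Joliet 12·7=84, Ashby→Joliet 4·13=52, Kent→Joliet 3·13=39. Service 447; fixed 55; total 502.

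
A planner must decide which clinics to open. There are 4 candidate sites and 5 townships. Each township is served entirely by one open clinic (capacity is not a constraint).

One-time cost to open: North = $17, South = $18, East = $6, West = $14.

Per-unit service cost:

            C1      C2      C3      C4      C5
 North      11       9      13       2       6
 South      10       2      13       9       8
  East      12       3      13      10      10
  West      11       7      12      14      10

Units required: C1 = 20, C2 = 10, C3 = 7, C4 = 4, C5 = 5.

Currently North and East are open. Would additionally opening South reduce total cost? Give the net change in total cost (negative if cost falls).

Yes — net change −12 (cost falls by 12).

Current service cost with {North, East}: 379.
Adding South: each township re-picks its cheapest; new service cost 349, saving 30.
Extra fixed cost: 18. Net change = 18 − 30 = -12.
(Totals: 402 → 390.)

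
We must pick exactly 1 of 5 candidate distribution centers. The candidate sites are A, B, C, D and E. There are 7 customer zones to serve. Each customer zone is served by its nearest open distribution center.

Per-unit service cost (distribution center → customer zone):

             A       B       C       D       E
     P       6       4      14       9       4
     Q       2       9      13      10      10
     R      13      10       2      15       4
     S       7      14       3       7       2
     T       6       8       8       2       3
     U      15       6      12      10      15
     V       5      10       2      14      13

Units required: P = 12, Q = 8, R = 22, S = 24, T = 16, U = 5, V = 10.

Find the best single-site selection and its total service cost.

With exactly 1 open, each customer zone uses its cheapest among the chosen.
{E}: P→E 4·12=48, Q→E 10·8=80, R→E 4·22=88, S→E 2·24=48, T→E 3·16=48, U→E 15·5=75, V→E 13·10=130. Service cost 517.
{C}: service cost 596
{A}: service cost 763
Among all 5 size-1 choices, {E} is lowest.

Choose E only; total service cost 517.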